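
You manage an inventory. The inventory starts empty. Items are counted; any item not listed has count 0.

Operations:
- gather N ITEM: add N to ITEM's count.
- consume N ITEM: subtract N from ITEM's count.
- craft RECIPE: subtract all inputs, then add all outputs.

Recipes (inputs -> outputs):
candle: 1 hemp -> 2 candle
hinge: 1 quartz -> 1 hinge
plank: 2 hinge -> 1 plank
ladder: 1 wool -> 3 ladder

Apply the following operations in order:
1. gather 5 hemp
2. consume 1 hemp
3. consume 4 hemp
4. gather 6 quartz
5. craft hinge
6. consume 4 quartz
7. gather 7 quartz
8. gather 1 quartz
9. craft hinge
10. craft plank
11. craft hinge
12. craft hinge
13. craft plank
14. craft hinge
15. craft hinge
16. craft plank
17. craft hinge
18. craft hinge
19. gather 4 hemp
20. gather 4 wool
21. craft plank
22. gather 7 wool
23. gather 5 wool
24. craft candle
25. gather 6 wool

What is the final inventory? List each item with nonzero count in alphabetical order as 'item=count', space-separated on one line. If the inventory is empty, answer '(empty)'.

Answer: candle=2 hemp=3 plank=4 quartz=2 wool=22

Derivation:
After 1 (gather 5 hemp): hemp=5
After 2 (consume 1 hemp): hemp=4
After 3 (consume 4 hemp): (empty)
After 4 (gather 6 quartz): quartz=6
After 5 (craft hinge): hinge=1 quartz=5
After 6 (consume 4 quartz): hinge=1 quartz=1
After 7 (gather 7 quartz): hinge=1 quartz=8
After 8 (gather 1 quartz): hinge=1 quartz=9
After 9 (craft hinge): hinge=2 quartz=8
After 10 (craft plank): plank=1 quartz=8
After 11 (craft hinge): hinge=1 plank=1 quartz=7
After 12 (craft hinge): hinge=2 plank=1 quartz=6
After 13 (craft plank): plank=2 quartz=6
After 14 (craft hinge): hinge=1 plank=2 quartz=5
After 15 (craft hinge): hinge=2 plank=2 quartz=4
After 16 (craft plank): plank=3 quartz=4
After 17 (craft hinge): hinge=1 plank=3 quartz=3
After 18 (craft hinge): hinge=2 plank=3 quartz=2
After 19 (gather 4 hemp): hemp=4 hinge=2 plank=3 quartz=2
After 20 (gather 4 wool): hemp=4 hinge=2 plank=3 quartz=2 wool=4
After 21 (craft plank): hemp=4 plank=4 quartz=2 wool=4
After 22 (gather 7 wool): hemp=4 plank=4 quartz=2 wool=11
After 23 (gather 5 wool): hemp=4 plank=4 quartz=2 wool=16
After 24 (craft candle): candle=2 hemp=3 plank=4 quartz=2 wool=16
After 25 (gather 6 wool): candle=2 hemp=3 plank=4 quartz=2 wool=22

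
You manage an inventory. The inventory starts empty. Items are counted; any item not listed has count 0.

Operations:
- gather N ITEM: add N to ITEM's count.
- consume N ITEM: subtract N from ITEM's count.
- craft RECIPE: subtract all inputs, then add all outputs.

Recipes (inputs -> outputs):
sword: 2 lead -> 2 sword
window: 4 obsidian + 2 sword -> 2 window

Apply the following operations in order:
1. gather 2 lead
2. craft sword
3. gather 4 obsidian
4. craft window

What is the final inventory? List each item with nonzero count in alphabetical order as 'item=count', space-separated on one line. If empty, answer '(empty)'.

Answer: window=2

Derivation:
After 1 (gather 2 lead): lead=2
After 2 (craft sword): sword=2
After 3 (gather 4 obsidian): obsidian=4 sword=2
After 4 (craft window): window=2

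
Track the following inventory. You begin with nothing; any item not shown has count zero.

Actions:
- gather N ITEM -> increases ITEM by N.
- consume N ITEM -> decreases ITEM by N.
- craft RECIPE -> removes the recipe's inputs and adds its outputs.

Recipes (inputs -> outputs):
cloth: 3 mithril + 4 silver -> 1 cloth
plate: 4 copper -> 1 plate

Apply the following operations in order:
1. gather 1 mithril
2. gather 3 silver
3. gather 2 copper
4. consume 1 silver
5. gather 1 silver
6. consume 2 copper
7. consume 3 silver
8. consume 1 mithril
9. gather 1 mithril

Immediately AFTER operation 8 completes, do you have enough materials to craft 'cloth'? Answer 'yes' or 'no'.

After 1 (gather 1 mithril): mithril=1
After 2 (gather 3 silver): mithril=1 silver=3
After 3 (gather 2 copper): copper=2 mithril=1 silver=3
After 4 (consume 1 silver): copper=2 mithril=1 silver=2
After 5 (gather 1 silver): copper=2 mithril=1 silver=3
After 6 (consume 2 copper): mithril=1 silver=3
After 7 (consume 3 silver): mithril=1
After 8 (consume 1 mithril): (empty)

Answer: no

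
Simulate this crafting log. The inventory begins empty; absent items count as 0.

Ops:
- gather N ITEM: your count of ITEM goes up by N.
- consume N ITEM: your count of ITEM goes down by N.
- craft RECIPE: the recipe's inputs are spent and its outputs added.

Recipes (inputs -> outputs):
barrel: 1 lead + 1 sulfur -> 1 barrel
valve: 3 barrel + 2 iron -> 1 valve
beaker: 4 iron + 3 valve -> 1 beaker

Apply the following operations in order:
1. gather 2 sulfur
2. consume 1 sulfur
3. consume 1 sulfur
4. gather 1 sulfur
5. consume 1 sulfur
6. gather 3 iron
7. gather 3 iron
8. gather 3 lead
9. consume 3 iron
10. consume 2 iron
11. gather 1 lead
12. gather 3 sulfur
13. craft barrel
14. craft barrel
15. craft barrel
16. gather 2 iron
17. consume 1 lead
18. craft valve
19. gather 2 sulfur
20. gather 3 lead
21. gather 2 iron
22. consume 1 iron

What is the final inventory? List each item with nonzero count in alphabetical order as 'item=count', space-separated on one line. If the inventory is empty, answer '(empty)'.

Answer: iron=2 lead=3 sulfur=2 valve=1

Derivation:
After 1 (gather 2 sulfur): sulfur=2
After 2 (consume 1 sulfur): sulfur=1
After 3 (consume 1 sulfur): (empty)
After 4 (gather 1 sulfur): sulfur=1
After 5 (consume 1 sulfur): (empty)
After 6 (gather 3 iron): iron=3
After 7 (gather 3 iron): iron=6
After 8 (gather 3 lead): iron=6 lead=3
After 9 (consume 3 iron): iron=3 lead=3
After 10 (consume 2 iron): iron=1 lead=3
After 11 (gather 1 lead): iron=1 lead=4
After 12 (gather 3 sulfur): iron=1 lead=4 sulfur=3
After 13 (craft barrel): barrel=1 iron=1 lead=3 sulfur=2
After 14 (craft barrel): barrel=2 iron=1 lead=2 sulfur=1
After 15 (craft barrel): barrel=3 iron=1 lead=1
After 16 (gather 2 iron): barrel=3 iron=3 lead=1
After 17 (consume 1 lead): barrel=3 iron=3
After 18 (craft valve): iron=1 valve=1
After 19 (gather 2 sulfur): iron=1 sulfur=2 valve=1
After 20 (gather 3 lead): iron=1 lead=3 sulfur=2 valve=1
After 21 (gather 2 iron): iron=3 lead=3 sulfur=2 valve=1
After 22 (consume 1 iron): iron=2 lead=3 sulfur=2 valve=1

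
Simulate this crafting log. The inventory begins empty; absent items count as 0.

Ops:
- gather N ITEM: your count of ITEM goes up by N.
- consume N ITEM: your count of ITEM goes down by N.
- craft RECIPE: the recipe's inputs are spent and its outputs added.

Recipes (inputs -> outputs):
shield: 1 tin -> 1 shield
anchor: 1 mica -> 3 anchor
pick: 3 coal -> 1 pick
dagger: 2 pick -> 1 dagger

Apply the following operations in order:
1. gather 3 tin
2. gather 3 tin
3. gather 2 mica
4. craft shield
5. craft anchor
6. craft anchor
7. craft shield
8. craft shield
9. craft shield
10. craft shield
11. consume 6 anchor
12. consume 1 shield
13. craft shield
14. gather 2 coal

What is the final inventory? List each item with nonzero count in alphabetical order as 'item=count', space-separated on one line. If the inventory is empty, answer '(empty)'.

Answer: coal=2 shield=5

Derivation:
After 1 (gather 3 tin): tin=3
After 2 (gather 3 tin): tin=6
After 3 (gather 2 mica): mica=2 tin=6
After 4 (craft shield): mica=2 shield=1 tin=5
After 5 (craft anchor): anchor=3 mica=1 shield=1 tin=5
After 6 (craft anchor): anchor=6 shield=1 tin=5
After 7 (craft shield): anchor=6 shield=2 tin=4
After 8 (craft shield): anchor=6 shield=3 tin=3
After 9 (craft shield): anchor=6 shield=4 tin=2
After 10 (craft shield): anchor=6 shield=5 tin=1
After 11 (consume 6 anchor): shield=5 tin=1
After 12 (consume 1 shield): shield=4 tin=1
After 13 (craft shield): shield=5
After 14 (gather 2 coal): coal=2 shield=5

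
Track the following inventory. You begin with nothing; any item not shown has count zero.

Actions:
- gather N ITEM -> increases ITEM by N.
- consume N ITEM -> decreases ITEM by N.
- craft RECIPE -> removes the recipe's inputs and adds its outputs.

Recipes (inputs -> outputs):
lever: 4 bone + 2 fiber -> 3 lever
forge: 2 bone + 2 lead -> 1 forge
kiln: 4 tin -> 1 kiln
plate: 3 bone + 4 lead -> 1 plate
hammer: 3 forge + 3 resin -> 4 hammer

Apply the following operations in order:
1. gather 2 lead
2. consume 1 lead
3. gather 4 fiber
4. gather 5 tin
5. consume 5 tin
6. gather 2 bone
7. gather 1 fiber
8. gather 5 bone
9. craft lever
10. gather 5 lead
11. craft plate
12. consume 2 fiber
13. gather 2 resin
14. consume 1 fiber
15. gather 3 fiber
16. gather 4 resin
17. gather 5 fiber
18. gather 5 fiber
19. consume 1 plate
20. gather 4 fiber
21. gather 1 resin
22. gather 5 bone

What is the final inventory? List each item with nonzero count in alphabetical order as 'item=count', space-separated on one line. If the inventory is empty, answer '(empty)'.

Answer: bone=5 fiber=17 lead=2 lever=3 resin=7

Derivation:
After 1 (gather 2 lead): lead=2
After 2 (consume 1 lead): lead=1
After 3 (gather 4 fiber): fiber=4 lead=1
After 4 (gather 5 tin): fiber=4 lead=1 tin=5
After 5 (consume 5 tin): fiber=4 lead=1
After 6 (gather 2 bone): bone=2 fiber=4 lead=1
After 7 (gather 1 fiber): bone=2 fiber=5 lead=1
After 8 (gather 5 bone): bone=7 fiber=5 lead=1
After 9 (craft lever): bone=3 fiber=3 lead=1 lever=3
After 10 (gather 5 lead): bone=3 fiber=3 lead=6 lever=3
After 11 (craft plate): fiber=3 lead=2 lever=3 plate=1
After 12 (consume 2 fiber): fiber=1 lead=2 lever=3 plate=1
After 13 (gather 2 resin): fiber=1 lead=2 lever=3 plate=1 resin=2
After 14 (consume 1 fiber): lead=2 lever=3 plate=1 resin=2
After 15 (gather 3 fiber): fiber=3 lead=2 lever=3 plate=1 resin=2
After 16 (gather 4 resin): fiber=3 lead=2 lever=3 plate=1 resin=6
After 17 (gather 5 fiber): fiber=8 lead=2 lever=3 plate=1 resin=6
After 18 (gather 5 fiber): fiber=13 lead=2 lever=3 plate=1 resin=6
After 19 (consume 1 plate): fiber=13 lead=2 lever=3 resin=6
After 20 (gather 4 fiber): fiber=17 lead=2 lever=3 resin=6
After 21 (gather 1 resin): fiber=17 lead=2 lever=3 resin=7
After 22 (gather 5 bone): bone=5 fiber=17 lead=2 lever=3 resin=7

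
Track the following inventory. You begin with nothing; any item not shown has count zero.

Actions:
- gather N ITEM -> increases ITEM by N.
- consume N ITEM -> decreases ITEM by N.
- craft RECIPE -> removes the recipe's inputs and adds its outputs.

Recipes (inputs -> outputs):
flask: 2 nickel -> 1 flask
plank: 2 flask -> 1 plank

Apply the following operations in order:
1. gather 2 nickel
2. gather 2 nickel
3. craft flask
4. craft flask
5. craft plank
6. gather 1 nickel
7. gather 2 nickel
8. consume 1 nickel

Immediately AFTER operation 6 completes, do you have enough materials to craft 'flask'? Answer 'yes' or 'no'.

After 1 (gather 2 nickel): nickel=2
After 2 (gather 2 nickel): nickel=4
After 3 (craft flask): flask=1 nickel=2
After 4 (craft flask): flask=2
After 5 (craft plank): plank=1
After 6 (gather 1 nickel): nickel=1 plank=1

Answer: no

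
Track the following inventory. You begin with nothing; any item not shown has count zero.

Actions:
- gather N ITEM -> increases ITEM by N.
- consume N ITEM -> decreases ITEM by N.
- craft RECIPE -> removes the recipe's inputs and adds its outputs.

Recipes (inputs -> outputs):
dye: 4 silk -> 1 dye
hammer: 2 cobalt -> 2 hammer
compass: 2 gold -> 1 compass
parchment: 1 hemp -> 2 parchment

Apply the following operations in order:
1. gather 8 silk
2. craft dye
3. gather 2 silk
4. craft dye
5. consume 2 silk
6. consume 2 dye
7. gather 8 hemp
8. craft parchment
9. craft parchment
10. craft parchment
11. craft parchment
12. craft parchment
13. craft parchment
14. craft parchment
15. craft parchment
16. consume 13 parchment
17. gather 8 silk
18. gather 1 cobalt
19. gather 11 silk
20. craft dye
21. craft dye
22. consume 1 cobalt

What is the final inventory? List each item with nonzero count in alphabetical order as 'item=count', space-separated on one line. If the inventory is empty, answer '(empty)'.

After 1 (gather 8 silk): silk=8
After 2 (craft dye): dye=1 silk=4
After 3 (gather 2 silk): dye=1 silk=6
After 4 (craft dye): dye=2 silk=2
After 5 (consume 2 silk): dye=2
After 6 (consume 2 dye): (empty)
After 7 (gather 8 hemp): hemp=8
After 8 (craft parchment): hemp=7 parchment=2
After 9 (craft parchment): hemp=6 parchment=4
After 10 (craft parchment): hemp=5 parchment=6
After 11 (craft parchment): hemp=4 parchment=8
After 12 (craft parchment): hemp=3 parchment=10
After 13 (craft parchment): hemp=2 parchment=12
After 14 (craft parchment): hemp=1 parchment=14
After 15 (craft parchment): parchment=16
After 16 (consume 13 parchment): parchment=3
After 17 (gather 8 silk): parchment=3 silk=8
After 18 (gather 1 cobalt): cobalt=1 parchment=3 silk=8
After 19 (gather 11 silk): cobalt=1 parchment=3 silk=19
After 20 (craft dye): cobalt=1 dye=1 parchment=3 silk=15
After 21 (craft dye): cobalt=1 dye=2 parchment=3 silk=11
After 22 (consume 1 cobalt): dye=2 parchment=3 silk=11

Answer: dye=2 parchment=3 silk=11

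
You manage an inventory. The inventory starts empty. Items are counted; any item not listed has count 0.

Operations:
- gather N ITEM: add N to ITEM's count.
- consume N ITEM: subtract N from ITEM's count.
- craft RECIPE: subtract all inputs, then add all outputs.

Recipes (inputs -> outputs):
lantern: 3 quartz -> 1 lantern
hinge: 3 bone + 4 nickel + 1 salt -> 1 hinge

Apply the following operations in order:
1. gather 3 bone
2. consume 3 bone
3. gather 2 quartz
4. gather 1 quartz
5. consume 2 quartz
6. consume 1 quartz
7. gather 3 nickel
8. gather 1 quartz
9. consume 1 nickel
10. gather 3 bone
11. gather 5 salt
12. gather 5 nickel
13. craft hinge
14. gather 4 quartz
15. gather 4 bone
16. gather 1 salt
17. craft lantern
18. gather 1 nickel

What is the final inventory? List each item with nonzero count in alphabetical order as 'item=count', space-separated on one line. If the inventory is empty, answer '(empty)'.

Answer: bone=4 hinge=1 lantern=1 nickel=4 quartz=2 salt=5

Derivation:
After 1 (gather 3 bone): bone=3
After 2 (consume 3 bone): (empty)
After 3 (gather 2 quartz): quartz=2
After 4 (gather 1 quartz): quartz=3
After 5 (consume 2 quartz): quartz=1
After 6 (consume 1 quartz): (empty)
After 7 (gather 3 nickel): nickel=3
After 8 (gather 1 quartz): nickel=3 quartz=1
After 9 (consume 1 nickel): nickel=2 quartz=1
After 10 (gather 3 bone): bone=3 nickel=2 quartz=1
After 11 (gather 5 salt): bone=3 nickel=2 quartz=1 salt=5
After 12 (gather 5 nickel): bone=3 nickel=7 quartz=1 salt=5
After 13 (craft hinge): hinge=1 nickel=3 quartz=1 salt=4
After 14 (gather 4 quartz): hinge=1 nickel=3 quartz=5 salt=4
After 15 (gather 4 bone): bone=4 hinge=1 nickel=3 quartz=5 salt=4
After 16 (gather 1 salt): bone=4 hinge=1 nickel=3 quartz=5 salt=5
After 17 (craft lantern): bone=4 hinge=1 lantern=1 nickel=3 quartz=2 salt=5
After 18 (gather 1 nickel): bone=4 hinge=1 lantern=1 nickel=4 quartz=2 salt=5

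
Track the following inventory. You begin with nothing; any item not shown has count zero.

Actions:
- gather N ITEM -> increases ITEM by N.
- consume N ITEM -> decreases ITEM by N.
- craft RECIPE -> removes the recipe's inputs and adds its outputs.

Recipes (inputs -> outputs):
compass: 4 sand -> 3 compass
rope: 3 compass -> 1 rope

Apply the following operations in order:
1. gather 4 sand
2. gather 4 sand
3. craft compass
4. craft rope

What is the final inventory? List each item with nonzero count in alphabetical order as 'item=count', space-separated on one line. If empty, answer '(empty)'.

Answer: rope=1 sand=4

Derivation:
After 1 (gather 4 sand): sand=4
After 2 (gather 4 sand): sand=8
After 3 (craft compass): compass=3 sand=4
After 4 (craft rope): rope=1 sand=4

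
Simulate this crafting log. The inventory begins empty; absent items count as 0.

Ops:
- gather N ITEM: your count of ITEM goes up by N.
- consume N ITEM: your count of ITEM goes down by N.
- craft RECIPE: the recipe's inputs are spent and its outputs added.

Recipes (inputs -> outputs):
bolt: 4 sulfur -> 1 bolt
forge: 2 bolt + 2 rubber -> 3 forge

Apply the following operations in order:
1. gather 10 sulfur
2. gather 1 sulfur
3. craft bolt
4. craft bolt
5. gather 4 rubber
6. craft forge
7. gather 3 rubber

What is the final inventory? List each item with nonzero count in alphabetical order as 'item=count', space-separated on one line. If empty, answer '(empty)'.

After 1 (gather 10 sulfur): sulfur=10
After 2 (gather 1 sulfur): sulfur=11
After 3 (craft bolt): bolt=1 sulfur=7
After 4 (craft bolt): bolt=2 sulfur=3
After 5 (gather 4 rubber): bolt=2 rubber=4 sulfur=3
After 6 (craft forge): forge=3 rubber=2 sulfur=3
After 7 (gather 3 rubber): forge=3 rubber=5 sulfur=3

Answer: forge=3 rubber=5 sulfur=3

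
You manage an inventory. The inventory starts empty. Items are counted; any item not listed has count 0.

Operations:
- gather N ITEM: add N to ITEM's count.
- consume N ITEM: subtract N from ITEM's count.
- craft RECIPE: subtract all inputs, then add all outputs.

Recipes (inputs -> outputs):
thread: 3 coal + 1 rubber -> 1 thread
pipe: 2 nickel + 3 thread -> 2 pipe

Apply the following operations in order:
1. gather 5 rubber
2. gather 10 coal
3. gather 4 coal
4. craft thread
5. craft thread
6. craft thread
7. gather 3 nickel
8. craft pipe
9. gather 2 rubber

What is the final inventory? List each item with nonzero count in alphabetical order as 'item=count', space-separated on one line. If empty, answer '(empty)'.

Answer: coal=5 nickel=1 pipe=2 rubber=4

Derivation:
After 1 (gather 5 rubber): rubber=5
After 2 (gather 10 coal): coal=10 rubber=5
After 3 (gather 4 coal): coal=14 rubber=5
After 4 (craft thread): coal=11 rubber=4 thread=1
After 5 (craft thread): coal=8 rubber=3 thread=2
After 6 (craft thread): coal=5 rubber=2 thread=3
After 7 (gather 3 nickel): coal=5 nickel=3 rubber=2 thread=3
After 8 (craft pipe): coal=5 nickel=1 pipe=2 rubber=2
After 9 (gather 2 rubber): coal=5 nickel=1 pipe=2 rubber=4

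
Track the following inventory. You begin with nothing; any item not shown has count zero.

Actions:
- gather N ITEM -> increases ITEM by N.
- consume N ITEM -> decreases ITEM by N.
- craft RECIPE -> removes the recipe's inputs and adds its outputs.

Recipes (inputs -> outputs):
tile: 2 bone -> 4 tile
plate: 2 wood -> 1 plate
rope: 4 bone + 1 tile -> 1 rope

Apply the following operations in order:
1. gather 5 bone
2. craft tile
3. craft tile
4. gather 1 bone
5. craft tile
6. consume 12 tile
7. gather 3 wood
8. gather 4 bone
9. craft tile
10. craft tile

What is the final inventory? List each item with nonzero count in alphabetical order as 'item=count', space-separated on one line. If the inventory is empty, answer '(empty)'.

After 1 (gather 5 bone): bone=5
After 2 (craft tile): bone=3 tile=4
After 3 (craft tile): bone=1 tile=8
After 4 (gather 1 bone): bone=2 tile=8
After 5 (craft tile): tile=12
After 6 (consume 12 tile): (empty)
After 7 (gather 3 wood): wood=3
After 8 (gather 4 bone): bone=4 wood=3
After 9 (craft tile): bone=2 tile=4 wood=3
After 10 (craft tile): tile=8 wood=3

Answer: tile=8 wood=3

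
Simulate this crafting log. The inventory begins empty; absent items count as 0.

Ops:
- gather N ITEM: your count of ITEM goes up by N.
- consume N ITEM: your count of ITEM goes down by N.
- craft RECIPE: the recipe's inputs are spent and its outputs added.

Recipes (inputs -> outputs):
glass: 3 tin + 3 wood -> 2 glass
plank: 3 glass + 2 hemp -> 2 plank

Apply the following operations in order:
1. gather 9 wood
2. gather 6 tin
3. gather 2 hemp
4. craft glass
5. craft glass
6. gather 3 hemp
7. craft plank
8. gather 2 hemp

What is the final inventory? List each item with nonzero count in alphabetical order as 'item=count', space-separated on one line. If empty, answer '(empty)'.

After 1 (gather 9 wood): wood=9
After 2 (gather 6 tin): tin=6 wood=9
After 3 (gather 2 hemp): hemp=2 tin=6 wood=9
After 4 (craft glass): glass=2 hemp=2 tin=3 wood=6
After 5 (craft glass): glass=4 hemp=2 wood=3
After 6 (gather 3 hemp): glass=4 hemp=5 wood=3
After 7 (craft plank): glass=1 hemp=3 plank=2 wood=3
After 8 (gather 2 hemp): glass=1 hemp=5 plank=2 wood=3

Answer: glass=1 hemp=5 plank=2 wood=3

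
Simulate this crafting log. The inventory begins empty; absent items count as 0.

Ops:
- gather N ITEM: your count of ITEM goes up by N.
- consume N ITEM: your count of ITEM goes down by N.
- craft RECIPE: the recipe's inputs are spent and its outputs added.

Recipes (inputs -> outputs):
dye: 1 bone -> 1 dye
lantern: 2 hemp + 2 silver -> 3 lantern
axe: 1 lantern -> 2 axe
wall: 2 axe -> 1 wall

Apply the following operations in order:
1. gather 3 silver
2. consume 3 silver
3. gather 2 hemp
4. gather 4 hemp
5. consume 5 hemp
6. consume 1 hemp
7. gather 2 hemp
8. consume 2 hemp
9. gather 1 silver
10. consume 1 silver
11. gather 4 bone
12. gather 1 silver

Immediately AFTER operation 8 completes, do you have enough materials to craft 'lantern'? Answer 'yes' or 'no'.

After 1 (gather 3 silver): silver=3
After 2 (consume 3 silver): (empty)
After 3 (gather 2 hemp): hemp=2
After 4 (gather 4 hemp): hemp=6
After 5 (consume 5 hemp): hemp=1
After 6 (consume 1 hemp): (empty)
After 7 (gather 2 hemp): hemp=2
After 8 (consume 2 hemp): (empty)

Answer: no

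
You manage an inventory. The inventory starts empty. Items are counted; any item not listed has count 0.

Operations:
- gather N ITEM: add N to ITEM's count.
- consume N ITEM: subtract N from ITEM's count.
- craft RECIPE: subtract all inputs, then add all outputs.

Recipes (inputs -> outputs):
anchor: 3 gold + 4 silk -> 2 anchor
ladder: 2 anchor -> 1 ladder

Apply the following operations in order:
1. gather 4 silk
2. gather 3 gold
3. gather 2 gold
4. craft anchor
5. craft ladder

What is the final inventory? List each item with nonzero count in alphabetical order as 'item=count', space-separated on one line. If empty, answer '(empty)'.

After 1 (gather 4 silk): silk=4
After 2 (gather 3 gold): gold=3 silk=4
After 3 (gather 2 gold): gold=5 silk=4
After 4 (craft anchor): anchor=2 gold=2
After 5 (craft ladder): gold=2 ladder=1

Answer: gold=2 ladder=1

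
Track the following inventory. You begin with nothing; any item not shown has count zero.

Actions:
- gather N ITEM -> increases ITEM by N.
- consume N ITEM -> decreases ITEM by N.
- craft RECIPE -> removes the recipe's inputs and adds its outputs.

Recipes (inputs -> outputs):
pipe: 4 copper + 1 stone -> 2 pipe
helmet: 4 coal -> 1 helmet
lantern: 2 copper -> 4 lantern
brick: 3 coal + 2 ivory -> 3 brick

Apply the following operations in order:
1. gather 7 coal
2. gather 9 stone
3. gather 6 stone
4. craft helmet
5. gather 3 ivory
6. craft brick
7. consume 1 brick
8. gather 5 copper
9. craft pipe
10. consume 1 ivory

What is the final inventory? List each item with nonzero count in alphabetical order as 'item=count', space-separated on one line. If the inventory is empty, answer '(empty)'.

After 1 (gather 7 coal): coal=7
After 2 (gather 9 stone): coal=7 stone=9
After 3 (gather 6 stone): coal=7 stone=15
After 4 (craft helmet): coal=3 helmet=1 stone=15
After 5 (gather 3 ivory): coal=3 helmet=1 ivory=3 stone=15
After 6 (craft brick): brick=3 helmet=1 ivory=1 stone=15
After 7 (consume 1 brick): brick=2 helmet=1 ivory=1 stone=15
After 8 (gather 5 copper): brick=2 copper=5 helmet=1 ivory=1 stone=15
After 9 (craft pipe): brick=2 copper=1 helmet=1 ivory=1 pipe=2 stone=14
After 10 (consume 1 ivory): brick=2 copper=1 helmet=1 pipe=2 stone=14

Answer: brick=2 copper=1 helmet=1 pipe=2 stone=14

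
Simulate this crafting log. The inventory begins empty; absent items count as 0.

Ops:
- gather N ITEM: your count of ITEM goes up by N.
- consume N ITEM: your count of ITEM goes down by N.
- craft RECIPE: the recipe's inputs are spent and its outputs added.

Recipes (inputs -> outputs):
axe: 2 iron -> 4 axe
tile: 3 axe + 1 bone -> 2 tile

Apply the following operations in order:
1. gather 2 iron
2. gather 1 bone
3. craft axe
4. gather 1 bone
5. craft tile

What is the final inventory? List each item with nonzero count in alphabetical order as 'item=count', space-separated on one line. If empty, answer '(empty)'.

After 1 (gather 2 iron): iron=2
After 2 (gather 1 bone): bone=1 iron=2
After 3 (craft axe): axe=4 bone=1
After 4 (gather 1 bone): axe=4 bone=2
After 5 (craft tile): axe=1 bone=1 tile=2

Answer: axe=1 bone=1 tile=2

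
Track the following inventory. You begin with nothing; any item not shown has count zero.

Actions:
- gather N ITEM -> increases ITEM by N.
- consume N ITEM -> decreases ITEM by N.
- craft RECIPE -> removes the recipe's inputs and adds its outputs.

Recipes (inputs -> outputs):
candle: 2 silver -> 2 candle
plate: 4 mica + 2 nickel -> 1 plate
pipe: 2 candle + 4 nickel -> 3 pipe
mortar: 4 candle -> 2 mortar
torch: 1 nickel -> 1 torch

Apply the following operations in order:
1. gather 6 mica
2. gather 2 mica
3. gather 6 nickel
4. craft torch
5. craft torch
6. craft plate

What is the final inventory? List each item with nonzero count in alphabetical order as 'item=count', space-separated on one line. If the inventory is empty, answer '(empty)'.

Answer: mica=4 nickel=2 plate=1 torch=2

Derivation:
After 1 (gather 6 mica): mica=6
After 2 (gather 2 mica): mica=8
After 3 (gather 6 nickel): mica=8 nickel=6
After 4 (craft torch): mica=8 nickel=5 torch=1
After 5 (craft torch): mica=8 nickel=4 torch=2
After 6 (craft plate): mica=4 nickel=2 plate=1 torch=2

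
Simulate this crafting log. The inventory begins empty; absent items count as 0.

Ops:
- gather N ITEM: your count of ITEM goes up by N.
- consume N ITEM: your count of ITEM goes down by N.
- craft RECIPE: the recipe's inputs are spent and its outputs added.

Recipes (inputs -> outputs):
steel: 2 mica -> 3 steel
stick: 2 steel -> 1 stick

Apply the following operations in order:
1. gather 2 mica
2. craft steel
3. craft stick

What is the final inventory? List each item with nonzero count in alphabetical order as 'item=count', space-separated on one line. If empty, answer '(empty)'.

Answer: steel=1 stick=1

Derivation:
After 1 (gather 2 mica): mica=2
After 2 (craft steel): steel=3
After 3 (craft stick): steel=1 stick=1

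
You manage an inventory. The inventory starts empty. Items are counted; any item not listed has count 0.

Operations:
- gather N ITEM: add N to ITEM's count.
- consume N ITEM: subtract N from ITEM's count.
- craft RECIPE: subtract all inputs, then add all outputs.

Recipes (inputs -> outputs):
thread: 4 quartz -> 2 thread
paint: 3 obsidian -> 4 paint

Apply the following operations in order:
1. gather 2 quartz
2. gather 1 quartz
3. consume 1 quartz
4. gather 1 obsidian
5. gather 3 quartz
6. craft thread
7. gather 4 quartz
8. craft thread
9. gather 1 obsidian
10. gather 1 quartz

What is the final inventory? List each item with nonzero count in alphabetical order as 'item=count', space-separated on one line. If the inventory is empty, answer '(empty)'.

Answer: obsidian=2 quartz=2 thread=4

Derivation:
After 1 (gather 2 quartz): quartz=2
After 2 (gather 1 quartz): quartz=3
After 3 (consume 1 quartz): quartz=2
After 4 (gather 1 obsidian): obsidian=1 quartz=2
After 5 (gather 3 quartz): obsidian=1 quartz=5
After 6 (craft thread): obsidian=1 quartz=1 thread=2
After 7 (gather 4 quartz): obsidian=1 quartz=5 thread=2
After 8 (craft thread): obsidian=1 quartz=1 thread=4
After 9 (gather 1 obsidian): obsidian=2 quartz=1 thread=4
After 10 (gather 1 quartz): obsidian=2 quartz=2 thread=4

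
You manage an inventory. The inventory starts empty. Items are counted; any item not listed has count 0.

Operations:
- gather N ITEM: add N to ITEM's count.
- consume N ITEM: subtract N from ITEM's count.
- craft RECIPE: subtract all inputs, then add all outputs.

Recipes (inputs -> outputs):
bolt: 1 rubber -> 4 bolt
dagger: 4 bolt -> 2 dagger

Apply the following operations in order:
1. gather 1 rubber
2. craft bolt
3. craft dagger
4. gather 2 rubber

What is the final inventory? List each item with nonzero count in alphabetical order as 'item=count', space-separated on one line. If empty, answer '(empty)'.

After 1 (gather 1 rubber): rubber=1
After 2 (craft bolt): bolt=4
After 3 (craft dagger): dagger=2
After 4 (gather 2 rubber): dagger=2 rubber=2

Answer: dagger=2 rubber=2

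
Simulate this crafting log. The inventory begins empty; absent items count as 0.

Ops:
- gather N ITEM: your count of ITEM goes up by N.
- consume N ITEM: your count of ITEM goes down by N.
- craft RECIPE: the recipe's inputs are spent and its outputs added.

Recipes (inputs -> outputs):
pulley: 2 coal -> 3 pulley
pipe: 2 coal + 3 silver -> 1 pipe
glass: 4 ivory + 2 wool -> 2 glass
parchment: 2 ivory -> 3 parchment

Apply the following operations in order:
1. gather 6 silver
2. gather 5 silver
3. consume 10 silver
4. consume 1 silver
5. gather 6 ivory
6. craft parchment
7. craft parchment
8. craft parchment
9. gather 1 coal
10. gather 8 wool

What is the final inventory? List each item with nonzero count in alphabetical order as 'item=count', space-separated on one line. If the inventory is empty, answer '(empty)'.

After 1 (gather 6 silver): silver=6
After 2 (gather 5 silver): silver=11
After 3 (consume 10 silver): silver=1
After 4 (consume 1 silver): (empty)
After 5 (gather 6 ivory): ivory=6
After 6 (craft parchment): ivory=4 parchment=3
After 7 (craft parchment): ivory=2 parchment=6
After 8 (craft parchment): parchment=9
After 9 (gather 1 coal): coal=1 parchment=9
After 10 (gather 8 wool): coal=1 parchment=9 wool=8

Answer: coal=1 parchment=9 wool=8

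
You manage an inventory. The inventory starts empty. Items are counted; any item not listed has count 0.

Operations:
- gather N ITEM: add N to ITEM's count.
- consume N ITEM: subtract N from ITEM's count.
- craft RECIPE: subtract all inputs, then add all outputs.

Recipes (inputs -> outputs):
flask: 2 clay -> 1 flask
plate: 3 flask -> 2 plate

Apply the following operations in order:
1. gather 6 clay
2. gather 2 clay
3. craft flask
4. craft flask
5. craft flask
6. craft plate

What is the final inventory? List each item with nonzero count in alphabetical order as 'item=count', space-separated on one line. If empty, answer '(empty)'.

After 1 (gather 6 clay): clay=6
After 2 (gather 2 clay): clay=8
After 3 (craft flask): clay=6 flask=1
After 4 (craft flask): clay=4 flask=2
After 5 (craft flask): clay=2 flask=3
After 6 (craft plate): clay=2 plate=2

Answer: clay=2 plate=2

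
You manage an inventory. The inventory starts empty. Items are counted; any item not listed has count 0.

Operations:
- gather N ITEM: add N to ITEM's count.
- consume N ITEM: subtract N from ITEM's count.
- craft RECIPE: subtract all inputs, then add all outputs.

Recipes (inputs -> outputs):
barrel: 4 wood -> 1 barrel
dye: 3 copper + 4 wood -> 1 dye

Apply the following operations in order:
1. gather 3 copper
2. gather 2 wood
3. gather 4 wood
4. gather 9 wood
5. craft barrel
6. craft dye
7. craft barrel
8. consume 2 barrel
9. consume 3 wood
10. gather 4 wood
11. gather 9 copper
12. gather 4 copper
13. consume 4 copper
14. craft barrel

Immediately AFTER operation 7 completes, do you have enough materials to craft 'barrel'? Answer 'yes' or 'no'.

Answer: no

Derivation:
After 1 (gather 3 copper): copper=3
After 2 (gather 2 wood): copper=3 wood=2
After 3 (gather 4 wood): copper=3 wood=6
After 4 (gather 9 wood): copper=3 wood=15
After 5 (craft barrel): barrel=1 copper=3 wood=11
After 6 (craft dye): barrel=1 dye=1 wood=7
After 7 (craft barrel): barrel=2 dye=1 wood=3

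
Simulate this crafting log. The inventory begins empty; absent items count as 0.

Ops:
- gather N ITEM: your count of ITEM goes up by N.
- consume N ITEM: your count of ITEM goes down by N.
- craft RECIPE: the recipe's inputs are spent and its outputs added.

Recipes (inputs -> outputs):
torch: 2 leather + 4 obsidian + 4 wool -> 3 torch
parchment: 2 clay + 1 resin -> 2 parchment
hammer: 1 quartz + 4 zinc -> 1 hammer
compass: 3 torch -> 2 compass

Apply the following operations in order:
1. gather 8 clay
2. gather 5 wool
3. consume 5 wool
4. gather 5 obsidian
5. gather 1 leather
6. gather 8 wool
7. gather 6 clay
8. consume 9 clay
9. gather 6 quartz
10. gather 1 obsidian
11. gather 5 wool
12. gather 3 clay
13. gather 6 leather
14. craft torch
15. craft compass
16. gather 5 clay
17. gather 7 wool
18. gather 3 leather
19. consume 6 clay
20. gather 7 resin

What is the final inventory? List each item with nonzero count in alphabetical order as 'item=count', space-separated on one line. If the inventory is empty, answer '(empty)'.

Answer: clay=7 compass=2 leather=8 obsidian=2 quartz=6 resin=7 wool=16

Derivation:
After 1 (gather 8 clay): clay=8
After 2 (gather 5 wool): clay=8 wool=5
After 3 (consume 5 wool): clay=8
After 4 (gather 5 obsidian): clay=8 obsidian=5
After 5 (gather 1 leather): clay=8 leather=1 obsidian=5
After 6 (gather 8 wool): clay=8 leather=1 obsidian=5 wool=8
After 7 (gather 6 clay): clay=14 leather=1 obsidian=5 wool=8
After 8 (consume 9 clay): clay=5 leather=1 obsidian=5 wool=8
After 9 (gather 6 quartz): clay=5 leather=1 obsidian=5 quartz=6 wool=8
After 10 (gather 1 obsidian): clay=5 leather=1 obsidian=6 quartz=6 wool=8
After 11 (gather 5 wool): clay=5 leather=1 obsidian=6 quartz=6 wool=13
After 12 (gather 3 clay): clay=8 leather=1 obsidian=6 quartz=6 wool=13
After 13 (gather 6 leather): clay=8 leather=7 obsidian=6 quartz=6 wool=13
After 14 (craft torch): clay=8 leather=5 obsidian=2 quartz=6 torch=3 wool=9
After 15 (craft compass): clay=8 compass=2 leather=5 obsidian=2 quartz=6 wool=9
After 16 (gather 5 clay): clay=13 compass=2 leather=5 obsidian=2 quartz=6 wool=9
After 17 (gather 7 wool): clay=13 compass=2 leather=5 obsidian=2 quartz=6 wool=16
After 18 (gather 3 leather): clay=13 compass=2 leather=8 obsidian=2 quartz=6 wool=16
After 19 (consume 6 clay): clay=7 compass=2 leather=8 obsidian=2 quartz=6 wool=16
After 20 (gather 7 resin): clay=7 compass=2 leather=8 obsidian=2 quartz=6 resin=7 wool=16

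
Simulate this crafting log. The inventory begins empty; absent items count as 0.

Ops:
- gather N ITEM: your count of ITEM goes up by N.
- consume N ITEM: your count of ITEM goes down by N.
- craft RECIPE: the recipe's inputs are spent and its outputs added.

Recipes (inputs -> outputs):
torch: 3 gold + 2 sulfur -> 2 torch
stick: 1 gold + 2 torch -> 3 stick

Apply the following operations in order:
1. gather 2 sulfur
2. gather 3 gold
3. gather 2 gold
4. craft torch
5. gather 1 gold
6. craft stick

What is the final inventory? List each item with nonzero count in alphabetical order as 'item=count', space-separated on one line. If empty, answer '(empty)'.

Answer: gold=2 stick=3

Derivation:
After 1 (gather 2 sulfur): sulfur=2
After 2 (gather 3 gold): gold=3 sulfur=2
After 3 (gather 2 gold): gold=5 sulfur=2
After 4 (craft torch): gold=2 torch=2
After 5 (gather 1 gold): gold=3 torch=2
After 6 (craft stick): gold=2 stick=3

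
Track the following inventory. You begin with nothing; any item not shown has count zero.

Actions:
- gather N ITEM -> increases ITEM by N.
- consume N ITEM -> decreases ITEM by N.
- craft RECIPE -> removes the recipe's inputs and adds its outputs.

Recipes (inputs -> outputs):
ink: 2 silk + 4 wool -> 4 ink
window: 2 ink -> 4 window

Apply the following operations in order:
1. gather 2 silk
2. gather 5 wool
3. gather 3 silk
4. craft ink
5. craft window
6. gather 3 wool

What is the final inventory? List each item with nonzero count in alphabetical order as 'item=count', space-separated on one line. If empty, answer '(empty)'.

Answer: ink=2 silk=3 window=4 wool=4

Derivation:
After 1 (gather 2 silk): silk=2
After 2 (gather 5 wool): silk=2 wool=5
After 3 (gather 3 silk): silk=5 wool=5
After 4 (craft ink): ink=4 silk=3 wool=1
After 5 (craft window): ink=2 silk=3 window=4 wool=1
After 6 (gather 3 wool): ink=2 silk=3 window=4 wool=4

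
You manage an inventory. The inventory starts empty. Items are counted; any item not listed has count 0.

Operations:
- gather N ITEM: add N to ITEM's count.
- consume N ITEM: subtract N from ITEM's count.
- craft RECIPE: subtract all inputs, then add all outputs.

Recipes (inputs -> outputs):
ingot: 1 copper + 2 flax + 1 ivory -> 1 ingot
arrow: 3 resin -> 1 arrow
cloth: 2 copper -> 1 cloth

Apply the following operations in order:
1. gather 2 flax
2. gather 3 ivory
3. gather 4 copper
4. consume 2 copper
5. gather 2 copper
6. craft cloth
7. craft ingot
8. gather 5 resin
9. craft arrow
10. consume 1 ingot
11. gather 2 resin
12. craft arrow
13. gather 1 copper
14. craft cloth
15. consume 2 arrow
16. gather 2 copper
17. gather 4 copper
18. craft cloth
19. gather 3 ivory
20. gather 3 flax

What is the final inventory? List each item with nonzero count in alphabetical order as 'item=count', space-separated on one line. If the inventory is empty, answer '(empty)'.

Answer: cloth=3 copper=4 flax=3 ivory=5 resin=1

Derivation:
After 1 (gather 2 flax): flax=2
After 2 (gather 3 ivory): flax=2 ivory=3
After 3 (gather 4 copper): copper=4 flax=2 ivory=3
After 4 (consume 2 copper): copper=2 flax=2 ivory=3
After 5 (gather 2 copper): copper=4 flax=2 ivory=3
After 6 (craft cloth): cloth=1 copper=2 flax=2 ivory=3
After 7 (craft ingot): cloth=1 copper=1 ingot=1 ivory=2
After 8 (gather 5 resin): cloth=1 copper=1 ingot=1 ivory=2 resin=5
After 9 (craft arrow): arrow=1 cloth=1 copper=1 ingot=1 ivory=2 resin=2
After 10 (consume 1 ingot): arrow=1 cloth=1 copper=1 ivory=2 resin=2
After 11 (gather 2 resin): arrow=1 cloth=1 copper=1 ivory=2 resin=4
After 12 (craft arrow): arrow=2 cloth=1 copper=1 ivory=2 resin=1
After 13 (gather 1 copper): arrow=2 cloth=1 copper=2 ivory=2 resin=1
After 14 (craft cloth): arrow=2 cloth=2 ivory=2 resin=1
After 15 (consume 2 arrow): cloth=2 ivory=2 resin=1
After 16 (gather 2 copper): cloth=2 copper=2 ivory=2 resin=1
After 17 (gather 4 copper): cloth=2 copper=6 ivory=2 resin=1
After 18 (craft cloth): cloth=3 copper=4 ivory=2 resin=1
After 19 (gather 3 ivory): cloth=3 copper=4 ivory=5 resin=1
After 20 (gather 3 flax): cloth=3 copper=4 flax=3 ivory=5 resin=1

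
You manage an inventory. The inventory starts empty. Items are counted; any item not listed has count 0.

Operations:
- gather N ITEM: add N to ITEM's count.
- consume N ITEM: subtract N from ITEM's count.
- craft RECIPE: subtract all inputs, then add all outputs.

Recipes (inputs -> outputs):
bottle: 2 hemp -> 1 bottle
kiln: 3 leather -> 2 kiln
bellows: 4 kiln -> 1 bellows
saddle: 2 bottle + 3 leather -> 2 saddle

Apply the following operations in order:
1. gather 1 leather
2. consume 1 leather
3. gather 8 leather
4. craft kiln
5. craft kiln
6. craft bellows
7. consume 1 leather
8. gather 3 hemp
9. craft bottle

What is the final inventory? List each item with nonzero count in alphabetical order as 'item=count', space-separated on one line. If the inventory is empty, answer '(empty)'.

After 1 (gather 1 leather): leather=1
After 2 (consume 1 leather): (empty)
After 3 (gather 8 leather): leather=8
After 4 (craft kiln): kiln=2 leather=5
After 5 (craft kiln): kiln=4 leather=2
After 6 (craft bellows): bellows=1 leather=2
After 7 (consume 1 leather): bellows=1 leather=1
After 8 (gather 3 hemp): bellows=1 hemp=3 leather=1
After 9 (craft bottle): bellows=1 bottle=1 hemp=1 leather=1

Answer: bellows=1 bottle=1 hemp=1 leather=1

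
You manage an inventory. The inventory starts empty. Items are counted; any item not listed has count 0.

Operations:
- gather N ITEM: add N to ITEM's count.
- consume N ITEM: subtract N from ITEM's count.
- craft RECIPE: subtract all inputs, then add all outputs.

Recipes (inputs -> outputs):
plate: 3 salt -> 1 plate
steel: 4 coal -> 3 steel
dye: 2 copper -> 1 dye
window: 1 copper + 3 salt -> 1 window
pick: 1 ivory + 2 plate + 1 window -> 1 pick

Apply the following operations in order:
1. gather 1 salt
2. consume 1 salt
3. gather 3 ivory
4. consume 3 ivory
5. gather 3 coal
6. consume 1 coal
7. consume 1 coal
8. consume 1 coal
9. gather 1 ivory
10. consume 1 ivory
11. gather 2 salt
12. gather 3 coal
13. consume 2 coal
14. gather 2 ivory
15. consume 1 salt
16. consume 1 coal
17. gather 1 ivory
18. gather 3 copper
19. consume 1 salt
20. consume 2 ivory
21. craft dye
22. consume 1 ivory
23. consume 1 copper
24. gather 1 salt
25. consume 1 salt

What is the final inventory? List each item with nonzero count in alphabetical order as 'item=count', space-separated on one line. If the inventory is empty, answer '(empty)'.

Answer: dye=1

Derivation:
After 1 (gather 1 salt): salt=1
After 2 (consume 1 salt): (empty)
After 3 (gather 3 ivory): ivory=3
After 4 (consume 3 ivory): (empty)
After 5 (gather 3 coal): coal=3
After 6 (consume 1 coal): coal=2
After 7 (consume 1 coal): coal=1
After 8 (consume 1 coal): (empty)
After 9 (gather 1 ivory): ivory=1
After 10 (consume 1 ivory): (empty)
After 11 (gather 2 salt): salt=2
After 12 (gather 3 coal): coal=3 salt=2
After 13 (consume 2 coal): coal=1 salt=2
After 14 (gather 2 ivory): coal=1 ivory=2 salt=2
After 15 (consume 1 salt): coal=1 ivory=2 salt=1
After 16 (consume 1 coal): ivory=2 salt=1
After 17 (gather 1 ivory): ivory=3 salt=1
After 18 (gather 3 copper): copper=3 ivory=3 salt=1
After 19 (consume 1 salt): copper=3 ivory=3
After 20 (consume 2 ivory): copper=3 ivory=1
After 21 (craft dye): copper=1 dye=1 ivory=1
After 22 (consume 1 ivory): copper=1 dye=1
After 23 (consume 1 copper): dye=1
After 24 (gather 1 salt): dye=1 salt=1
After 25 (consume 1 salt): dye=1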